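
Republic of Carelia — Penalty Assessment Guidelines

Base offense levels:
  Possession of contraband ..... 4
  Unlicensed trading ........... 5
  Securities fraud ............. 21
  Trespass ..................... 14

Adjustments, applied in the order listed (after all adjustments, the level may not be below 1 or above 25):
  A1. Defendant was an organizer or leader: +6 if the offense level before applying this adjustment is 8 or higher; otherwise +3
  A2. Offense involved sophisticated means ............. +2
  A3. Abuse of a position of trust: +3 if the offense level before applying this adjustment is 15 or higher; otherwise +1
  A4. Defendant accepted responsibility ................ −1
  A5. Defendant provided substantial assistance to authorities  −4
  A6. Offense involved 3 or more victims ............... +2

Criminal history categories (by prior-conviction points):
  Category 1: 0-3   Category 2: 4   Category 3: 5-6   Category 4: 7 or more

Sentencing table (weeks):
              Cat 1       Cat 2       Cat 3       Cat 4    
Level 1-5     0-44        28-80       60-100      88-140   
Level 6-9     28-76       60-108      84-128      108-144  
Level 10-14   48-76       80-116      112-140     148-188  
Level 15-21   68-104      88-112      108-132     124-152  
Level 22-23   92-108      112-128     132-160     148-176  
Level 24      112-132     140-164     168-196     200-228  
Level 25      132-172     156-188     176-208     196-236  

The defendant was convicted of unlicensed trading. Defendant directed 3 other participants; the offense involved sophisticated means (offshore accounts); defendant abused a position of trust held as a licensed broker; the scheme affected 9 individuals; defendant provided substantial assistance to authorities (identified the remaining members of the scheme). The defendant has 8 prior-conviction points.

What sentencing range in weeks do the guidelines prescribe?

108-144 weeks

Base offense level for unlicensed trading: 5.
A1 applies (level before this adjustment is 5 < 8, so +3): 5 + 3 = 8.
A2 applies: 8 + 2 = 10.
A3 applies (level before this adjustment is 10 < 15, so +1): 10 + 1 = 11.
A5 applies: 11 − 4 = 7.
A6 applies: 7 + 2 = 9.
Final offense level: 9.
Criminal history: 8 prior points → Category 4 (7+).
Level 9 falls in the 6-9 band.
Grid: Level 6-9 × Category 4 = 108-144 weeks.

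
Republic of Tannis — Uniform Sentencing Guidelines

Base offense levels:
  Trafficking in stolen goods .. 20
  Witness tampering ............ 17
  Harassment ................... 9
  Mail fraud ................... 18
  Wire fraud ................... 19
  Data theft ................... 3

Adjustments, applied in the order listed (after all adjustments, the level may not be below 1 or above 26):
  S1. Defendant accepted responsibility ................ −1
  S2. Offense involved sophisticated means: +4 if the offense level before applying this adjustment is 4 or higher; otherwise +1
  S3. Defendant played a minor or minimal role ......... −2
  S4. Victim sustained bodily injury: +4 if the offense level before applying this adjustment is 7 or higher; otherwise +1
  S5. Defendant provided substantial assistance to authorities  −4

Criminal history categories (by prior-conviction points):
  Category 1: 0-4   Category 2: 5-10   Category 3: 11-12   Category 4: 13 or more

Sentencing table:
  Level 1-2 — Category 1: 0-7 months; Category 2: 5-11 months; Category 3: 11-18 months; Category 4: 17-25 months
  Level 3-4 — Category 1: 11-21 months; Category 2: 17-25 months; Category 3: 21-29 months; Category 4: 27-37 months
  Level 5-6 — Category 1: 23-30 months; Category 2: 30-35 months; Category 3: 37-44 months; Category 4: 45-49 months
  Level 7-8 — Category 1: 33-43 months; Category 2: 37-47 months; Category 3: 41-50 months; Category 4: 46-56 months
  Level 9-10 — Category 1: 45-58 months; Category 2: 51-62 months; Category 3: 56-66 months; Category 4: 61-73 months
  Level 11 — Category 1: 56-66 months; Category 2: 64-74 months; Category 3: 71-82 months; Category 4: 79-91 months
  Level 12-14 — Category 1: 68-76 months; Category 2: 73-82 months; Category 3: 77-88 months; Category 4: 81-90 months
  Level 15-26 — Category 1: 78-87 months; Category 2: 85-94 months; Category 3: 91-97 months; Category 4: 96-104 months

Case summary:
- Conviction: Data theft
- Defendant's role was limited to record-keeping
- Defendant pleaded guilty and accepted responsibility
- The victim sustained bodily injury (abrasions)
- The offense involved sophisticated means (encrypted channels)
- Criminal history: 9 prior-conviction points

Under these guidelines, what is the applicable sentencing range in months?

5-11 months

Base offense level for data theft: 3.
S1 applies: 3 − 1 = 2.
S2 applies (level before this adjustment is 2 < 4, so +1): 2 + 1 = 3.
S3 applies: 3 − 2 = 1.
S4 applies (level before this adjustment is 1 < 7, so +1): 1 + 1 = 2.
S5 does not apply.
Final offense level: 2.
Criminal history: 9 prior points → Category 2 (5-10).
Level 2 falls in the 1-2 band.
Grid: Level 1-2 × Category 2 = 5-11 months.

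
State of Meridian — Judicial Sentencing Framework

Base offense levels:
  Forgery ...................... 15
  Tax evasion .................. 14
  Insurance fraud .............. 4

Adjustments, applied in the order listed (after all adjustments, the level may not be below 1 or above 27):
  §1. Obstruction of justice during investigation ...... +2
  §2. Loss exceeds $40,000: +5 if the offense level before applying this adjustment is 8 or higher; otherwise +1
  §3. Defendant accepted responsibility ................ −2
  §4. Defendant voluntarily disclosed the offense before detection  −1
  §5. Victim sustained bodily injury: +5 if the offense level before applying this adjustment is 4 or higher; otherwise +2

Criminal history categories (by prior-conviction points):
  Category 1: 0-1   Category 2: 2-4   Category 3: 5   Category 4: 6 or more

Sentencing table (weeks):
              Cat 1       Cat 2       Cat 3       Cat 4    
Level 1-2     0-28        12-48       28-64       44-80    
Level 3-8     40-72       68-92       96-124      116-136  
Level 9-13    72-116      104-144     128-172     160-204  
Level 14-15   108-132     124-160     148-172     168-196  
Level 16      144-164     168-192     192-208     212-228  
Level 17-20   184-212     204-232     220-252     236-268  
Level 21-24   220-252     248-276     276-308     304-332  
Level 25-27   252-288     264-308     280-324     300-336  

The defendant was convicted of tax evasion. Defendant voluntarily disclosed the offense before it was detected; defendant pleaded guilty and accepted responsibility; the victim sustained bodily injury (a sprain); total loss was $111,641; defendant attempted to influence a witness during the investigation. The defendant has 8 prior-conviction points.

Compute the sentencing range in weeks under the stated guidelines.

Base offense level for tax evasion: 14.
§1 applies: 14 + 2 = 16.
§2 applies (level before this adjustment is 16 ≥ 8, so +5): 16 + 5 = 21.
§3 applies: 21 − 2 = 19.
§4 applies: 19 − 1 = 18.
§5 applies (level before this adjustment is 18 ≥ 4, so +5): 18 + 5 = 23.
Final offense level: 23.
Criminal history: 8 prior points → Category 4 (6+).
Level 23 falls in the 21-24 band.
Grid: Level 21-24 × Category 4 = 304-332 weeks.

304-332 weeks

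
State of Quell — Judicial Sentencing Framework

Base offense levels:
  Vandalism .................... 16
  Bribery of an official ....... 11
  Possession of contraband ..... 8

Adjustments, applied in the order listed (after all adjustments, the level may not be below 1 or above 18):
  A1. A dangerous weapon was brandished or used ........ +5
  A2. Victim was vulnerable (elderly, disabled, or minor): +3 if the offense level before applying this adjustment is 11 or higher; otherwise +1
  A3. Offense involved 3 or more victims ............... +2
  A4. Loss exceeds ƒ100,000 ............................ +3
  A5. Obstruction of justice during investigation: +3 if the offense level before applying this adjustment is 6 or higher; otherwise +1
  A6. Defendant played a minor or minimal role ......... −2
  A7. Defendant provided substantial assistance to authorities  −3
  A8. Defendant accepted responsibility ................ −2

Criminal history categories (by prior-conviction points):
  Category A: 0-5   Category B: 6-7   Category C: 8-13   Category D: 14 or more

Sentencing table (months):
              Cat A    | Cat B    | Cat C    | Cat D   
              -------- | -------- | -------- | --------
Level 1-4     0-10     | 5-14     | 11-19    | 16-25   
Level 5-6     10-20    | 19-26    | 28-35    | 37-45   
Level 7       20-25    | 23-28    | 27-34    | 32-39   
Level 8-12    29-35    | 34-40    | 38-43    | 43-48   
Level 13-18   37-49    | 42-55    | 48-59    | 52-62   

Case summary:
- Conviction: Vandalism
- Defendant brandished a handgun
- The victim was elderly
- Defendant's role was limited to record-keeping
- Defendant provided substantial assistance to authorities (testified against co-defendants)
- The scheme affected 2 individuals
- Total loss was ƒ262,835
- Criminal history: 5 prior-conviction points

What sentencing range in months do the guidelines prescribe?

37-49 months

Base offense level for vandalism: 16.
A1 applies: 16 + 5 = 21.
A2 applies (level before this adjustment is 21 ≥ 11, so +3): 21 + 3 = 24.
A4 applies: 24 + 3 = 27.
A5 does not apply.
A6 applies: 27 − 2 = 25.
A7 applies: 25 − 3 = 22.
A8 does not apply.
Level 22 exceeds the maximum of 18; capped at 18.
Final offense level: 18.
Criminal history: 5 prior points → Category A (0-5).
Level 18 falls in the 13-18 band.
Grid: Level 13-18 × Category A = 37-49 months.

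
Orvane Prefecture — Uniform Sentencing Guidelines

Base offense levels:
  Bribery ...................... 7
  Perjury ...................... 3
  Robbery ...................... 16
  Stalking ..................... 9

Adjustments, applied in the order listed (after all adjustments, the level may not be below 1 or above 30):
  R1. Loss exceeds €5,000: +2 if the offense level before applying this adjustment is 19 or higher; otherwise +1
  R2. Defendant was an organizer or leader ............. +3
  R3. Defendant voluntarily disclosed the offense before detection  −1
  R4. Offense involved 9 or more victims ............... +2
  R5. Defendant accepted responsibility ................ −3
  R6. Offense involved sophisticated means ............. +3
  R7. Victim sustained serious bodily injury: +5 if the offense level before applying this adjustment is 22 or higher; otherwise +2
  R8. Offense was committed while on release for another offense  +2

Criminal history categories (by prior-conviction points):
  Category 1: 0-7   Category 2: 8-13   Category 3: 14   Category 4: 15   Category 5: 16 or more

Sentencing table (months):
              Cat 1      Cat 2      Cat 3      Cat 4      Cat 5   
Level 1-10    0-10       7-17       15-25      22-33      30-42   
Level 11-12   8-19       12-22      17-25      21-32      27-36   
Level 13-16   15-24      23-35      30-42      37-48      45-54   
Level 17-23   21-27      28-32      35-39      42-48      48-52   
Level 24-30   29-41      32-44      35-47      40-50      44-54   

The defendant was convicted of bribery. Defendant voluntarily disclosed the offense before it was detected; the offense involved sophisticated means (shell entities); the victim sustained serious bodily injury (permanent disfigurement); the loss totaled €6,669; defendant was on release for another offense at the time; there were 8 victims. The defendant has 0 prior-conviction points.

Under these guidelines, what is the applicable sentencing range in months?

15-24 months

Base offense level for bribery: 7.
R1 applies (level before this adjustment is 7 < 19, so +1): 7 + 1 = 8.
R3 applies: 8 − 1 = 7.
R4 does not apply.
R6 applies: 7 + 3 = 10.
R7 applies (level before this adjustment is 10 < 22, so +2): 10 + 2 = 12.
R8 applies: 12 + 2 = 14.
Final offense level: 14.
Criminal history: 0 prior points → Category 1 (0-7).
Level 14 falls in the 13-16 band.
Grid: Level 13-16 × Category 1 = 15-24 months.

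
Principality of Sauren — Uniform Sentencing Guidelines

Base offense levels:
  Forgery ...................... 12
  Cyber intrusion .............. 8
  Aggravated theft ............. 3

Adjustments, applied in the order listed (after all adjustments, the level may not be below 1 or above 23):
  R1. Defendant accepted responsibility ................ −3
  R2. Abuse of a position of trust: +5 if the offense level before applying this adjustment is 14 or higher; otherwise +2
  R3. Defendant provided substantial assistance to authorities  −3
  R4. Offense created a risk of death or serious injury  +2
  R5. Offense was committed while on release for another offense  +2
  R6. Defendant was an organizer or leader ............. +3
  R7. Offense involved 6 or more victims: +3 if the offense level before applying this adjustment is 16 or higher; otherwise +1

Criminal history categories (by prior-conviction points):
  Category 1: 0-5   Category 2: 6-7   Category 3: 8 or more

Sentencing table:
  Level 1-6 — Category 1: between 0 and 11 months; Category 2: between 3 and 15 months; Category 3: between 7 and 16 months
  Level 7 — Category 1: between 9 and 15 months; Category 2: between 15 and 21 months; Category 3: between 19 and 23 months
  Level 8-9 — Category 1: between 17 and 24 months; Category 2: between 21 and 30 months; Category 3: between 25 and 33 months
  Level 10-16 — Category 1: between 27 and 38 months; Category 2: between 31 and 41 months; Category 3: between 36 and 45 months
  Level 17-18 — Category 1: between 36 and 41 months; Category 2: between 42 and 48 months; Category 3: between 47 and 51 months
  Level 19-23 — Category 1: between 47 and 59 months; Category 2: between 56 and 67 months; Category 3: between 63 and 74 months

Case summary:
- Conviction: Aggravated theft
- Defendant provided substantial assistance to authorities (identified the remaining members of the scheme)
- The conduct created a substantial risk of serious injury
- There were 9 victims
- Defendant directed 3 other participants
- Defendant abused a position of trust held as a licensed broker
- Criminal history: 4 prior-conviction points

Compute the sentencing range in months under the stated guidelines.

Base offense level for aggravated theft: 3.
R2 applies (level before this adjustment is 3 < 14, so +2): 3 + 2 = 5.
R3 applies: 5 − 3 = 2.
R4 applies: 2 + 2 = 4.
R5 does not apply.
R6 applies: 4 + 3 = 7.
R7 applies (level before this adjustment is 7 < 16, so +1): 7 + 1 = 8.
Final offense level: 8.
Criminal history: 4 prior points → Category 1 (0-5).
Level 8 falls in the 8-9 band.
Grid: Level 8-9 × Category 1 = 17-24 months.

17-24 months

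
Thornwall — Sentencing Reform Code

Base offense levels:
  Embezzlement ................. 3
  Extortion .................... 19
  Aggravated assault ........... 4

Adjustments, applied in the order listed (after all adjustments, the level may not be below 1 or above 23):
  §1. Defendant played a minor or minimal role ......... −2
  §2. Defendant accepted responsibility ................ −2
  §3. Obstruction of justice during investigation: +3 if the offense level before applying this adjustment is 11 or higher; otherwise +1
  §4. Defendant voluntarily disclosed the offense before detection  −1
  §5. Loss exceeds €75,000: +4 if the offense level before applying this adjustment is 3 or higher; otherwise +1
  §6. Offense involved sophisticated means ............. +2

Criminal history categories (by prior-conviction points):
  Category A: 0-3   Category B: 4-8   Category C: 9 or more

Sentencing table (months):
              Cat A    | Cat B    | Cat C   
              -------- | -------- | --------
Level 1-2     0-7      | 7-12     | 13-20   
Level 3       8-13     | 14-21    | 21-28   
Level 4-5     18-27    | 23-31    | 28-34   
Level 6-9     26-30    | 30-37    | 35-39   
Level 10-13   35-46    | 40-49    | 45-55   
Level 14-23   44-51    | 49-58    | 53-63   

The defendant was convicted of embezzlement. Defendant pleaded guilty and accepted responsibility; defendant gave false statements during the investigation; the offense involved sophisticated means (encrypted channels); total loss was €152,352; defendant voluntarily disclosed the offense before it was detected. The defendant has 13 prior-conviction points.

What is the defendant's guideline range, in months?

28-34 months

Base offense level for embezzlement: 3.
§1 does not apply.
§2 applies: 3 − 2 = 1.
§3 applies (level before this adjustment is 1 < 11, so +1): 1 + 1 = 2.
§4 applies: 2 − 1 = 1.
§5 applies (level before this adjustment is 1 < 3, so +1): 1 + 1 = 2.
§6 applies: 2 + 2 = 4.
Final offense level: 4.
Criminal history: 13 prior points → Category C (9+).
Level 4 falls in the 4-5 band.
Grid: Level 4-5 × Category C = 28-34 months.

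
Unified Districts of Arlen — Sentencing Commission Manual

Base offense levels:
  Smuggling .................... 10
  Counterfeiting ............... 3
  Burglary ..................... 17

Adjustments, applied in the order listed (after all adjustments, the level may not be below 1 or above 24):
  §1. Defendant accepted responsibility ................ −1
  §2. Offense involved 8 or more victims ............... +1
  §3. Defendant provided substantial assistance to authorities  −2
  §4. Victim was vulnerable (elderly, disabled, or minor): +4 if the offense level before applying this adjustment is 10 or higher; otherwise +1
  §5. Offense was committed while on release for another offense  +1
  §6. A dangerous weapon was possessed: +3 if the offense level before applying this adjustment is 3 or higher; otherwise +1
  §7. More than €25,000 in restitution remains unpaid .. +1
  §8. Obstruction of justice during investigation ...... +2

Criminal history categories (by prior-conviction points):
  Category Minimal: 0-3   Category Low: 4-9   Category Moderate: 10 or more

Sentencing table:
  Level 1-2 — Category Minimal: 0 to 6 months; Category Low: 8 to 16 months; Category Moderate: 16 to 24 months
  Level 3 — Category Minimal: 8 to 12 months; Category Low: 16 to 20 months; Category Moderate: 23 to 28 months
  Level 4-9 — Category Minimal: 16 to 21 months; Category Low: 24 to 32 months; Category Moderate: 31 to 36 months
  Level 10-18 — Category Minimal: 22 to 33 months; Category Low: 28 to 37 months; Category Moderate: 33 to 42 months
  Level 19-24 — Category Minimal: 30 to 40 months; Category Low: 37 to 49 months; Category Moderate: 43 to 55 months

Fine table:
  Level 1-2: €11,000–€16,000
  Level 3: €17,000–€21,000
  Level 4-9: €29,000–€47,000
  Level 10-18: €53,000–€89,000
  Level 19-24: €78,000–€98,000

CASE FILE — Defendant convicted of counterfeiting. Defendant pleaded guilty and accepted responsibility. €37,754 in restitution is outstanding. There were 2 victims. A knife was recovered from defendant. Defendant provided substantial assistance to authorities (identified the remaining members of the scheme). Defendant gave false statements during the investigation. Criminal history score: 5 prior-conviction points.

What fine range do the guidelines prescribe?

Base offense level for counterfeiting: 3.
§1 applies: 3 − 1 = 2.
§2 does not apply.
§3 applies: 2 − 2 = 0.
§4 does not apply.
§5 does not apply.
§6 applies (level before this adjustment is 0 < 3, so +1): 0 + 1 = 1.
§7 applies: 1 + 1 = 2.
§8 applies: 2 + 2 = 4.
Final offense level: 4.
Level 4 falls in the 4-9 band.
Fine table: Level 4-9 → €29,000–€47,000.

€29,000–€47,000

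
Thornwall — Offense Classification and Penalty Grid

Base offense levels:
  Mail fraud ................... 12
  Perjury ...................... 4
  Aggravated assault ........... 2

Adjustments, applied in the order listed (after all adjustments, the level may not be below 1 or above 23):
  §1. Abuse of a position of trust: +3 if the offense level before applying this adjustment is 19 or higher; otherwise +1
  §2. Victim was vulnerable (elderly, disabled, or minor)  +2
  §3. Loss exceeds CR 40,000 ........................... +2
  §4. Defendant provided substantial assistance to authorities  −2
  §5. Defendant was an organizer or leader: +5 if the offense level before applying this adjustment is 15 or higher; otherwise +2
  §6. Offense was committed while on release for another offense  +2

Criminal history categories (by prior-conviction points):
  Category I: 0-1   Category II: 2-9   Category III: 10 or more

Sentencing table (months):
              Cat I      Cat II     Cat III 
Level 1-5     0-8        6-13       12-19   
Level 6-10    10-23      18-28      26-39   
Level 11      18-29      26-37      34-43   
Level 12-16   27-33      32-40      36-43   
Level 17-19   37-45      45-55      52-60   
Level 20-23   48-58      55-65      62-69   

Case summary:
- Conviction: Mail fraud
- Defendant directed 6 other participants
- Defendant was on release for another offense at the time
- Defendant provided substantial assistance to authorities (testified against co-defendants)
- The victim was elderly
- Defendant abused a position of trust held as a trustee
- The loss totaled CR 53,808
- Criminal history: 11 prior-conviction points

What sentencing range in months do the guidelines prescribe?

62-69 months

Base offense level for mail fraud: 12.
§1 applies (level before this adjustment is 12 < 19, so +1): 12 + 1 = 13.
§2 applies: 13 + 2 = 15.
§3 applies: 15 + 2 = 17.
§4 applies: 17 − 2 = 15.
§5 applies (level before this adjustment is 15 ≥ 15, so +5): 15 + 5 = 20.
§6 applies: 20 + 2 = 22.
Final offense level: 22.
Criminal history: 11 prior points → Category III (10+).
Level 22 falls in the 20-23 band.
Grid: Level 20-23 × Category III = 62-69 months.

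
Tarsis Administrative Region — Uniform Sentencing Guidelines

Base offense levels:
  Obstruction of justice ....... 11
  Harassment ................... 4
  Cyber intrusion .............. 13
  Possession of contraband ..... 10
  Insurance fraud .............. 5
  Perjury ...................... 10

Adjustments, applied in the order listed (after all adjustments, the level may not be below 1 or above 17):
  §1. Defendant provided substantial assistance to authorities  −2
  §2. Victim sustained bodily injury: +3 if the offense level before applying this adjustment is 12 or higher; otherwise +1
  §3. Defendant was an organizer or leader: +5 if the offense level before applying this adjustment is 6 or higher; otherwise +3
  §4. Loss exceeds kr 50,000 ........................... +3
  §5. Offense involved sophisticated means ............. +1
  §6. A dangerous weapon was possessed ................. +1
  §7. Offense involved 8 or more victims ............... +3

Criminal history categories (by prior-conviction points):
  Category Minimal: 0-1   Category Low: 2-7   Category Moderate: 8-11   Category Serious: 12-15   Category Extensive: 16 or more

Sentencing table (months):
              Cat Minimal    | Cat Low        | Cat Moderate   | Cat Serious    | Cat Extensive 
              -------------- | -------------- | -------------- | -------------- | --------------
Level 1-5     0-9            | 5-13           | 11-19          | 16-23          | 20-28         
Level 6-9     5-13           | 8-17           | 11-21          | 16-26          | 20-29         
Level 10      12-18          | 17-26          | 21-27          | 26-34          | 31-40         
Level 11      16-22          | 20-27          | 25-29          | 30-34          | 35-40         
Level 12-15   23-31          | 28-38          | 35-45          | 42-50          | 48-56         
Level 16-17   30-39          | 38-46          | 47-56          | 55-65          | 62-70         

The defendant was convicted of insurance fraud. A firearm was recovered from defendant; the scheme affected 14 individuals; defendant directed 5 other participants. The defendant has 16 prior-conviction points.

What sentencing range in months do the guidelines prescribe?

Base offense level for insurance fraud: 5.
§1 does not apply.
§3 applies (level before this adjustment is 5 < 6, so +3): 5 + 3 = 8.
§5 does not apply.
§6 applies: 8 + 1 = 9.
§7 applies: 9 + 3 = 12.
Final offense level: 12.
Criminal history: 16 prior points → Category Extensive (16+).
Level 12 falls in the 12-15 band.
Grid: Level 12-15 × Category Extensive = 48-56 months.

48-56 months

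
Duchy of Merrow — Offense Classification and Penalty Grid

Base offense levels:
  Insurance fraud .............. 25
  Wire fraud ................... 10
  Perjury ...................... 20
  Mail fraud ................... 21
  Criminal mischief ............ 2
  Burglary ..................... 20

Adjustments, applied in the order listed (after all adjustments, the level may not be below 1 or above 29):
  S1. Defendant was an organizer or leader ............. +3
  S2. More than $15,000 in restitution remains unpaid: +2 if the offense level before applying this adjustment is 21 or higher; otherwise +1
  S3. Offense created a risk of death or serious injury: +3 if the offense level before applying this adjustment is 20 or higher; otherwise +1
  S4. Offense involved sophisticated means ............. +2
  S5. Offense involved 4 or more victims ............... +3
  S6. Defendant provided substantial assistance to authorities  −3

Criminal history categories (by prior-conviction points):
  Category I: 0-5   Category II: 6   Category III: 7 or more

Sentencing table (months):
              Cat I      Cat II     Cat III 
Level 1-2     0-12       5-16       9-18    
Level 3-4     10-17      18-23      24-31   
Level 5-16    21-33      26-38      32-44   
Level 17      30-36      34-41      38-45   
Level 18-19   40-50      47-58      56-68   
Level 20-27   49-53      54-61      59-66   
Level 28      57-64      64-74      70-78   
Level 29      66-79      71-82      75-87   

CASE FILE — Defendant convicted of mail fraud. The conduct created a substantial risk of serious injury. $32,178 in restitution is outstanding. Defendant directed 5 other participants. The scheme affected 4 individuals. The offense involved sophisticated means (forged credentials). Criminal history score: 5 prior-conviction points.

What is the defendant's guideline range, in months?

66-79 months

Base offense level for mail fraud: 21.
S1 applies: 21 + 3 = 24.
S2 applies (level before this adjustment is 24 ≥ 21, so +2): 24 + 2 = 26.
S3 applies (level before this adjustment is 26 ≥ 20, so +3): 26 + 3 = 29.
S4 applies: 29 + 2 = 31.
S5 applies: 31 + 3 = 34.
S6 does not apply.
Level 34 exceeds the maximum of 29; capped at 29.
Final offense level: 29.
Criminal history: 5 prior points → Category I (0-5).
Level 29 falls in the 29 band.
Grid: Level 29 × Category I = 66-79 months.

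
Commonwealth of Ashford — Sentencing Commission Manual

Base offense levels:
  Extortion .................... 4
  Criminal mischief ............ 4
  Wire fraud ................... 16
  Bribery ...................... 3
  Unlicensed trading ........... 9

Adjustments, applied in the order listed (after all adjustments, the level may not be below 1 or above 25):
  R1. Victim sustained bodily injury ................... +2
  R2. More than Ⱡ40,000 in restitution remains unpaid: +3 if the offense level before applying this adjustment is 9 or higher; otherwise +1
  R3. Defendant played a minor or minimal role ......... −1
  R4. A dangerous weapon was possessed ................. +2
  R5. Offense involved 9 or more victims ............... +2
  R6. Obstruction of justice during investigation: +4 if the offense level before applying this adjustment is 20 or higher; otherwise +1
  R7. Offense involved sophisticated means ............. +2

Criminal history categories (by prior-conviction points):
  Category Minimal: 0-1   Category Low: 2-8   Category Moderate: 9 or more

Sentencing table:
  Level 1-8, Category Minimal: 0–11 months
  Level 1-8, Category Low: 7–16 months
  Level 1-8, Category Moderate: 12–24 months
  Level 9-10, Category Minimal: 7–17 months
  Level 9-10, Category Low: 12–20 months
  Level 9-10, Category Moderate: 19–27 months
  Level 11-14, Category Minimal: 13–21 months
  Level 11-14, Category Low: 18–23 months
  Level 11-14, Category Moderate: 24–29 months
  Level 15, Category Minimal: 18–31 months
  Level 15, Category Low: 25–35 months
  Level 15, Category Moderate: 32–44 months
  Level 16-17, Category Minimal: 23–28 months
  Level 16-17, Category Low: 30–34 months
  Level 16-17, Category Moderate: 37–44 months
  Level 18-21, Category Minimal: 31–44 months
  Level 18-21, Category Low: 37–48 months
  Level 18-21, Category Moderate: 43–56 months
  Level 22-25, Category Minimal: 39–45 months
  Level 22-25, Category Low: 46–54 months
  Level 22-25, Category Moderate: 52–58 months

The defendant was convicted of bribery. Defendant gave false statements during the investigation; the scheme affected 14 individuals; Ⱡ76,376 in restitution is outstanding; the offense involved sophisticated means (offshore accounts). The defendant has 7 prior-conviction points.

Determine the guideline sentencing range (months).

12-20 months

Base offense level for bribery: 3.
R2 applies (level before this adjustment is 3 < 9, so +1): 3 + 1 = 4.
R3 does not apply.
R5 applies: 4 + 2 = 6.
R6 applies (level before this adjustment is 6 < 20, so +1): 6 + 1 = 7.
R7 applies: 7 + 2 = 9.
Final offense level: 9.
Criminal history: 7 prior points → Category Low (2-8).
Level 9 falls in the 9-10 band.
Grid: Level 9-10 × Category Low = 12-20 months.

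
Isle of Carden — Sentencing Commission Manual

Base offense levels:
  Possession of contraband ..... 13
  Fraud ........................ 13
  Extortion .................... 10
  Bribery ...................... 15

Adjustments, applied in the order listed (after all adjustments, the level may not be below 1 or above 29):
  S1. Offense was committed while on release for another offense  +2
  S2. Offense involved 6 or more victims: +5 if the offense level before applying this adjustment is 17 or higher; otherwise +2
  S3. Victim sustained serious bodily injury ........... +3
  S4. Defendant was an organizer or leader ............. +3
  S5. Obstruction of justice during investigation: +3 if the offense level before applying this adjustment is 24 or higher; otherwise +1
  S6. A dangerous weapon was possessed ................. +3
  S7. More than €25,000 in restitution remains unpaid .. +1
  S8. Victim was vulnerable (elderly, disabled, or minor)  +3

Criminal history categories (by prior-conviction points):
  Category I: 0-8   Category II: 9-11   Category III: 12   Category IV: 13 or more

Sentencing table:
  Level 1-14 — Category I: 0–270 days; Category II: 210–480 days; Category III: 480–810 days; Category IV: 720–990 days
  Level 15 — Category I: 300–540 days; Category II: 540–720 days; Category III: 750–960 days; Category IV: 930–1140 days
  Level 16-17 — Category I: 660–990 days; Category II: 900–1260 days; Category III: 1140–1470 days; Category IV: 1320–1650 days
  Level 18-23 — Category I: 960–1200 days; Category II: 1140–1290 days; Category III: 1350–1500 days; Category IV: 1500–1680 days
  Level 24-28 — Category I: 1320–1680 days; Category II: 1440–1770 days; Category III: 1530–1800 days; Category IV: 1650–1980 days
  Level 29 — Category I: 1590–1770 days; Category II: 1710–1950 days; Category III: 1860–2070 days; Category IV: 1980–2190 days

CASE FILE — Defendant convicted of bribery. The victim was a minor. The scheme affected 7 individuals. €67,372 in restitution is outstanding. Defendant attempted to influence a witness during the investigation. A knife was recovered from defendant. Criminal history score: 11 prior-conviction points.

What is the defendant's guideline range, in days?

Base offense level for bribery: 15.
S2 applies (level before this adjustment is 15 < 17, so +2): 15 + 2 = 17.
S5 applies (level before this adjustment is 17 < 24, so +1): 17 + 1 = 18.
S6 applies: 18 + 3 = 21.
S7 applies: 21 + 1 = 22.
S8 applies: 22 + 3 = 25.
Final offense level: 25.
Criminal history: 11 prior points → Category II (9-11).
Level 25 falls in the 24-28 band.
Grid: Level 24-28 × Category II = 1440-1770 days.

1440-1770 days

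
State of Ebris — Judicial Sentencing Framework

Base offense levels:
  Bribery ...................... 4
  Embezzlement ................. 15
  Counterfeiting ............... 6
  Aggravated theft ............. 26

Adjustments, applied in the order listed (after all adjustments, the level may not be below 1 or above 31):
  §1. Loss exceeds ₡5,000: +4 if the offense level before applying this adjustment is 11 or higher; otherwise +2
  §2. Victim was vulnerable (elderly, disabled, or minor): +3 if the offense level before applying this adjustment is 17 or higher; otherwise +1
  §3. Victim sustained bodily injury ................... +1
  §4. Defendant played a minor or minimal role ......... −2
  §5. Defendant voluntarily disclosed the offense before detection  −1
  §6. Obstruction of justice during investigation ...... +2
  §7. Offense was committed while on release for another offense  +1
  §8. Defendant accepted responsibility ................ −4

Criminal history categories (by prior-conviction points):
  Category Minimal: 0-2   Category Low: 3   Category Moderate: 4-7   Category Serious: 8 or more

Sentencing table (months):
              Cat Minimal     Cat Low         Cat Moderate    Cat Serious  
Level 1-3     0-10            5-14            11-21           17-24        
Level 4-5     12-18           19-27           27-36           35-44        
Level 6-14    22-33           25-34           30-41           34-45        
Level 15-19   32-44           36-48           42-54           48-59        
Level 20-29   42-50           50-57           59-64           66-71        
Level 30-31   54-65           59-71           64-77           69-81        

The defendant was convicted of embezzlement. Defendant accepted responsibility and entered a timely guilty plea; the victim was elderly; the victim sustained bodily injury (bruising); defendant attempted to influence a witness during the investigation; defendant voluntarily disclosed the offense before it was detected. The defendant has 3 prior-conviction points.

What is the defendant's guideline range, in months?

25-34 months

Base offense level for embezzlement: 15.
§2 applies (level before this adjustment is 15 < 17, so +1): 15 + 1 = 16.
§3 applies: 16 + 1 = 17.
§4 does not apply.
§5 applies: 17 − 1 = 16.
§6 applies: 16 + 2 = 18.
§8 applies: 18 − 4 = 14.
Final offense level: 14.
Criminal history: 3 prior points → Category Low (3).
Level 14 falls in the 6-14 band.
Grid: Level 6-14 × Category Low = 25-34 months.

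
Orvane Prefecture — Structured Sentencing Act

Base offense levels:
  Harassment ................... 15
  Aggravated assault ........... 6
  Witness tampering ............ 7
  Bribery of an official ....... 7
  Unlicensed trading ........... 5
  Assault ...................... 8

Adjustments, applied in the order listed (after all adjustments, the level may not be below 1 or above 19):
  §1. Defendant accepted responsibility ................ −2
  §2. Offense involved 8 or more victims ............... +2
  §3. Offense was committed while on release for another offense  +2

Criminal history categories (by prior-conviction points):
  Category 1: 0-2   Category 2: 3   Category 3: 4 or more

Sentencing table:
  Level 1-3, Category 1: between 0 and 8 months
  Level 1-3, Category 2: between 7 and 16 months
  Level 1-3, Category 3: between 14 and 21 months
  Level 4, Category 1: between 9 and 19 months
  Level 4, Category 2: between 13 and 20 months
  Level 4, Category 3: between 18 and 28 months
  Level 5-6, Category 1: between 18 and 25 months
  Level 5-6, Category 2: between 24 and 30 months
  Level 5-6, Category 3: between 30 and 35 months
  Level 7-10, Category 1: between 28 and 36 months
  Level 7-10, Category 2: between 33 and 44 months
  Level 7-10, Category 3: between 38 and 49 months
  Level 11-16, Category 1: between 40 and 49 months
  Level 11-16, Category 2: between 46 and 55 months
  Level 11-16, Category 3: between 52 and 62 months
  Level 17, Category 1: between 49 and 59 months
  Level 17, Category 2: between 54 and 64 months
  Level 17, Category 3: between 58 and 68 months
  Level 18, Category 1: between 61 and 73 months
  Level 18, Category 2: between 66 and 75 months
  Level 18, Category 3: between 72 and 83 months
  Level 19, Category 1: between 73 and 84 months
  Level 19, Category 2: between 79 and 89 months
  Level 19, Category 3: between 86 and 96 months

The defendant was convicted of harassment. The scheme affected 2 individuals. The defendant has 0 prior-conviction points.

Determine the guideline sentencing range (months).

Base offense level for harassment: 15.
Final offense level: 15.
Criminal history: 0 prior points → Category 1 (0-2).
Level 15 falls in the 11-16 band.
Grid: Level 11-16 × Category 1 = 40-49 months.

40-49 months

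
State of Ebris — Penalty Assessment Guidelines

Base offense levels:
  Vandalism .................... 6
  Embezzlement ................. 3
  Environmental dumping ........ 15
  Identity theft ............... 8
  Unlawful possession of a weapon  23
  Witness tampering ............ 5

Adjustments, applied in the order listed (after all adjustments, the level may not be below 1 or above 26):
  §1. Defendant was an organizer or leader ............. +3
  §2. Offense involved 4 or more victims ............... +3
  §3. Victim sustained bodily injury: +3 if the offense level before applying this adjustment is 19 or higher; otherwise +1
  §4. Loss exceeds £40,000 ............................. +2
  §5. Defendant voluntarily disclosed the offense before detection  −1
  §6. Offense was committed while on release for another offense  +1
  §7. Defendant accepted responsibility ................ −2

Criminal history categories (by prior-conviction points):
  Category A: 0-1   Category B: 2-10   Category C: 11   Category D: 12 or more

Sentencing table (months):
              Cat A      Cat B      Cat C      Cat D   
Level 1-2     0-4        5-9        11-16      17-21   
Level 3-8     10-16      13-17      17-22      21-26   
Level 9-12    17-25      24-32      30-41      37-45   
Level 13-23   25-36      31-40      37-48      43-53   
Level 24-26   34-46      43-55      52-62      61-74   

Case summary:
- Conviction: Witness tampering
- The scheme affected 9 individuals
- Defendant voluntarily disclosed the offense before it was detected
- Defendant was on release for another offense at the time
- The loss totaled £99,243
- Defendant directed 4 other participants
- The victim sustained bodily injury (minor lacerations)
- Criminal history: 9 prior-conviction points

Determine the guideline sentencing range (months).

31-40 months

Base offense level for witness tampering: 5.
§1 applies: 5 + 3 = 8.
§2 applies: 8 + 3 = 11.
§3 applies (level before this adjustment is 11 < 19, so +1): 11 + 1 = 12.
§4 applies: 12 + 2 = 14.
§5 applies: 14 − 1 = 13.
§6 applies: 13 + 1 = 14.
Final offense level: 14.
Criminal history: 9 prior points → Category B (2-10).
Level 14 falls in the 13-23 band.
Grid: Level 13-23 × Category B = 31-40 months.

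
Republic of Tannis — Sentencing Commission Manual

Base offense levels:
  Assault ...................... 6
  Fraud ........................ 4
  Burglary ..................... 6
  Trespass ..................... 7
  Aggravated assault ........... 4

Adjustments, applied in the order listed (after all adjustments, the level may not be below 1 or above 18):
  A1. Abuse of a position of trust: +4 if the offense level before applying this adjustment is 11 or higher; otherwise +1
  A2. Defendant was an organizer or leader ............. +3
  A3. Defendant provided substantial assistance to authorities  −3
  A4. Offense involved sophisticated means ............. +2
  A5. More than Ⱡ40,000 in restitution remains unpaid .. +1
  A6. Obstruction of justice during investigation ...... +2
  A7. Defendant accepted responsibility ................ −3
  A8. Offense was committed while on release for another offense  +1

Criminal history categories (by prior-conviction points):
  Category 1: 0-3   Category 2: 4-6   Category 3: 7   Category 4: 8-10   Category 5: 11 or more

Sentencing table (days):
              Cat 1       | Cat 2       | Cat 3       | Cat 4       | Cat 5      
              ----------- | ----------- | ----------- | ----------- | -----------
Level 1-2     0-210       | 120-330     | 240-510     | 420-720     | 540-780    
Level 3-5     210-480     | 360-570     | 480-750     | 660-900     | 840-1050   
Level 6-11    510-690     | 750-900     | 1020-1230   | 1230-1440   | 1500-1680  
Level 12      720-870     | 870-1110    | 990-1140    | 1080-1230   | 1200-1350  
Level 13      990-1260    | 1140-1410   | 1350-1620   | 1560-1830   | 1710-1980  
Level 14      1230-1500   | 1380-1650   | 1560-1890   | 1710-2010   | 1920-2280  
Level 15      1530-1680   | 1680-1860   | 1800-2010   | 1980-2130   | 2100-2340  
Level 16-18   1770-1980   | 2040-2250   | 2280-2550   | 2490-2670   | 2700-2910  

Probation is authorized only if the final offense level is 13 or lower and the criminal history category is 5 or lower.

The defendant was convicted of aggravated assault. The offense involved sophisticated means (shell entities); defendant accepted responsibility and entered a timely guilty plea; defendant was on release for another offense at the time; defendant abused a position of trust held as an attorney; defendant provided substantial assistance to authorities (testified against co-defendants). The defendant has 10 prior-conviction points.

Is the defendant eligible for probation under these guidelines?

Yes

Base offense level for aggravated assault: 4.
A1 applies (level before this adjustment is 4 < 11, so +1): 4 + 1 = 5.
A2 does not apply.
A3 applies: 5 − 3 = 2.
A4 applies: 2 + 2 = 4.
A6 does not apply.
A7 applies: 4 − 3 = 1.
A8 applies: 1 + 1 = 2.
Final offense level: 2.
Criminal history: 10 prior points → Category 4 (8-10).
Level 2 falls in the 1-2 band.
Grid: Level 1-2 × Category 4 = 420-720 days.
Probation check: level 2 ≤ 13 and category 4 ≤ 5 → eligible.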